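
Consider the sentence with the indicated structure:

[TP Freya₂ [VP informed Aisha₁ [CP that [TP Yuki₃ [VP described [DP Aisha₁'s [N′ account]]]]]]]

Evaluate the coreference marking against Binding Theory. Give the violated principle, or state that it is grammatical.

Principle C

The two coindexed NPs are *Aisha₁* (the lower occurrence) and *Aisha₁* (the higher occurrence).
*Aisha₁* (the lower occurrence) is an R-expression. Principle C requires it to be free everywhere.
*Aisha₁* (the higher occurrence) c-commands it and carries the same index.
The R-expression is bound → Principle C violation.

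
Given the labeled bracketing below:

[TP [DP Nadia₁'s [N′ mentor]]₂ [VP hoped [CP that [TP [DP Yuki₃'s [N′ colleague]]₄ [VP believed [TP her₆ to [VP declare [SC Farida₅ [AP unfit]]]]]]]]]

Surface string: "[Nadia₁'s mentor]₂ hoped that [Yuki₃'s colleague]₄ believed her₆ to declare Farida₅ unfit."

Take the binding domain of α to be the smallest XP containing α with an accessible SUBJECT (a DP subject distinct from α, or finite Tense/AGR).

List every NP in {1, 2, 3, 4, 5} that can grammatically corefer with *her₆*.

*her* is a pronoun, so Principle B applies: it must be free in its binding domain.
Binding domain of *her₆*: the embedded TP, whose subject is [Yuki₃'s colleague]₄.
*Nadia₁* and the pronoun do not c-command one another → neither Principle B nor Principle C is at stake; coindexation permitted.
*[Nadia₁'s mentor]₂* c-commands the pronoun but from outside its binding domain, and is not c-commanded by it → coindexation permitted.
*Yuki₃* and the pronoun do not c-command one another → neither Principle B nor Principle C is at stake; coindexation permitted.
*[Yuki₃'s colleague]₄* c-commands the pronoun within its binding domain → coindexation would violate Principle B.
*Farida₅*: the pronoun c-commands this R-expression → coindexation would violate Principle C on *Farida₅*.

{1, 2, 3}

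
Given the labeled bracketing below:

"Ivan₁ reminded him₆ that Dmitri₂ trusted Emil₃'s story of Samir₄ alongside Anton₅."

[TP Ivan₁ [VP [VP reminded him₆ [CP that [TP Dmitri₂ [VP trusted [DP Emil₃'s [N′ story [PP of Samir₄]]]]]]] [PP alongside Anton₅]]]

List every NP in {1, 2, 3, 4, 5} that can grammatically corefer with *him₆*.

{5}

*him* is a pronoun, so Principle B applies: it must be free in its binding domain.
Binding domain of *him₆*: the matrix TP, whose subject is Ivan₁.
*Ivan₁* c-commands the pronoun within its binding domain → coindexation would violate Principle B.
*Dmitri₂*: the pronoun c-commands this R-expression → coindexation would violate Principle C on *Dmitri₂*.
*Emil₃*: the pronoun c-commands this R-expression → coindexation would violate Principle C on *Emil₃*.
*Samir₄*: the pronoun c-commands this R-expression → coindexation would violate Principle C on *Samir₄*.
*Anton₅* and the pronoun do not c-command one another → neither Principle B nor Principle C is at stake; coindexation permitted.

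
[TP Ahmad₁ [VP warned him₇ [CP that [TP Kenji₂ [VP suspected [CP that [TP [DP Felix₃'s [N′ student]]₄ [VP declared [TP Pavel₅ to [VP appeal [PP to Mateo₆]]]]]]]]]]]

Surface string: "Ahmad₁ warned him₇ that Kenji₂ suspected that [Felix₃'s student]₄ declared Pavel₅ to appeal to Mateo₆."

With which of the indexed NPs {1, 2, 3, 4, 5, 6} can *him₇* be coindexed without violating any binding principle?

*him* is a pronoun, so Principle B applies: it must be free in its binding domain.
Binding domain of *him₇*: the matrix TP, whose subject is Ahmad₁.
*Ahmad₁* c-commands the pronoun within its binding domain → coindexation would violate Principle B.
*Kenji₂*: the pronoun c-commands this R-expression → coindexation would violate Principle C on *Kenji₂*.
*Felix₃*: the pronoun c-commands this R-expression → coindexation would violate Principle C on *Felix₃*.
*[Felix₃'s student]₄*: the pronoun c-commands this R-expression → coindexation would violate Principle C on *[Felix₃'s student]₄*.
*Pavel₅*: the pronoun c-commands this R-expression → coindexation would violate Principle C on *Pavel₅*.
*Mateo₆*: the pronoun c-commands this R-expression → coindexation would violate Principle C on *Mateo₆*.

none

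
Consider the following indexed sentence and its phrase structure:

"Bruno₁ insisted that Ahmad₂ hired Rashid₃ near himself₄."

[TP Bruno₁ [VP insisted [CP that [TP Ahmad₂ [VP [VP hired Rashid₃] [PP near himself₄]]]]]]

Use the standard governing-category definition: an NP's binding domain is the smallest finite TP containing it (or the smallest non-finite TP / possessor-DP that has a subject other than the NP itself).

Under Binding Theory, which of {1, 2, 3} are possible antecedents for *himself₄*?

*himself* is an anaphor, so Principle A applies: it must be bound in its binding domain.
Binding domain of *himself₄*: the embedded TP, whose subject is Ahmad₂.
*Bruno₁* c-commands the anaphor but is outside its binding domain → cannot satisfy Principle A.
*Ahmad₂* c-commands the anaphor within its binding domain → licit binder.
*Rashid₃* does not c-command the anaphor → cannot bind it.

{2}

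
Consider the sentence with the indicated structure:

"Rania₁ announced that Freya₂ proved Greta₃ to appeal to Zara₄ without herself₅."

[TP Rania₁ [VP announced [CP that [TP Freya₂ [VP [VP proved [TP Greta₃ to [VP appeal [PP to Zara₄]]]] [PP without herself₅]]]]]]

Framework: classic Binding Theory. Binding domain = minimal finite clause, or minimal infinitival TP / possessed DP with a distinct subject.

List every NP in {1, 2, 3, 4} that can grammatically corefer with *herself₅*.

{2}

*herself* is an anaphor, so Principle A applies: it must be bound in its binding domain.
Binding domain of *herself₅*: the embedded TP, whose subject is Freya₂.
*Rania₁* c-commands the anaphor but is outside its binding domain → cannot satisfy Principle A.
*Freya₂* c-commands the anaphor within its binding domain → licit binder.
*Greta₃* does not c-command the anaphor → cannot bind it.
*Zara₄* does not c-command the anaphor → cannot bind it.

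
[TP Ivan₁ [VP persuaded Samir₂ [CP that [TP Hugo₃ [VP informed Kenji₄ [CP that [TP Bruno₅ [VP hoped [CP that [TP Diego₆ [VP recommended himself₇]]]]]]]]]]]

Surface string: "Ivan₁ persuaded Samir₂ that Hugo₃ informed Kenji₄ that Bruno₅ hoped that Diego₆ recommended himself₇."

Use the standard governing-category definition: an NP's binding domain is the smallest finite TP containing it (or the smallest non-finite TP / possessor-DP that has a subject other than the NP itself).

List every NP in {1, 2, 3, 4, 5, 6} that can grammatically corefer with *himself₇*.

*himself* is an anaphor, so Principle A applies: it must be bound in its binding domain.
Binding domain of *himself₇*: the embedded TP, whose subject is Diego₆.
*Ivan₁* c-commands the anaphor but is outside its binding domain → cannot satisfy Principle A.
*Samir₂* c-commands the anaphor but is outside its binding domain → cannot satisfy Principle A.
*Hugo₃* c-commands the anaphor but is outside its binding domain → cannot satisfy Principle A.
*Kenji₄* c-commands the anaphor but is outside its binding domain → cannot satisfy Principle A.
*Bruno₅* c-commands the anaphor but is outside its binding domain → cannot satisfy Principle A.
*Diego₆* c-commands the anaphor within its binding domain → licit binder.

{6}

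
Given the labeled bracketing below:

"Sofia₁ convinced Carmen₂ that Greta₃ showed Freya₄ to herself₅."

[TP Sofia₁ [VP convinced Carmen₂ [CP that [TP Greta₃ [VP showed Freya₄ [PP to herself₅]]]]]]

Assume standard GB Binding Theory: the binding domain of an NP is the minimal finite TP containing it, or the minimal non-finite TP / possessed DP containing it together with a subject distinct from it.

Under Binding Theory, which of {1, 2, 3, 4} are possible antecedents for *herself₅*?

*herself* is an anaphor, so Principle A applies: it must be bound in its binding domain.
Binding domain of *herself₅*: the embedded TP, whose subject is Greta₃.
*Sofia₁* c-commands the anaphor but is outside its binding domain → cannot satisfy Principle A.
*Carmen₂* c-commands the anaphor but is outside its binding domain → cannot satisfy Principle A.
*Greta₃* c-commands the anaphor within its binding domain → licit binder.
*Freya₄* c-commands the anaphor within its binding domain → licit binder.

{3, 4}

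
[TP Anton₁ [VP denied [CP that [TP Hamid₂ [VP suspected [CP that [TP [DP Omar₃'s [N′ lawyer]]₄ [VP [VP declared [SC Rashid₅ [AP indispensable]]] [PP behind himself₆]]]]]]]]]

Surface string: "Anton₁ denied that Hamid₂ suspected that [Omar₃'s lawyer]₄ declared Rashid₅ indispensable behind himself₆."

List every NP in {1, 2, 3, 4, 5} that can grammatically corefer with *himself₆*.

{4}

*himself* is an anaphor, so Principle A applies: it must be bound in its binding domain.
Binding domain of *himself₆*: the embedded TP, whose subject is [Omar₃'s lawyer]₄.
*Anton₁* c-commands the anaphor but is outside its binding domain → cannot satisfy Principle A.
*Hamid₂* c-commands the anaphor but is outside its binding domain → cannot satisfy Principle A.
*Omar₃* does not c-command the anaphor → cannot bind it.
*[Omar₃'s lawyer]₄* c-commands the anaphor within its binding domain → licit binder.
*Rashid₅* does not c-command the anaphor → cannot bind it.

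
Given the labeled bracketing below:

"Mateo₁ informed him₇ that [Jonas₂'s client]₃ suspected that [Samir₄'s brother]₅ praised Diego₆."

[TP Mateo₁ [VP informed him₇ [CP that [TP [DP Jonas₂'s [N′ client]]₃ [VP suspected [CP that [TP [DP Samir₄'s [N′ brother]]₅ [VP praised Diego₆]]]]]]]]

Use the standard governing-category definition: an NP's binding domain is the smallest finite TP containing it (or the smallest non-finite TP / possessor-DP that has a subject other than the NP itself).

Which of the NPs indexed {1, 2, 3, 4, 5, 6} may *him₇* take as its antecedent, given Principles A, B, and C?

*him* is a pronoun, so Principle B applies: it must be free in its binding domain.
Binding domain of *him₇*: the matrix TP, whose subject is Mateo₁.
*Mateo₁* c-commands the pronoun within its binding domain → coindexation would violate Principle B.
*Jonas₂*: the pronoun c-commands this R-expression → coindexation would violate Principle C on *Jonas₂*.
*[Jonas₂'s client]₃*: the pronoun c-commands this R-expression → coindexation would violate Principle C on *[Jonas₂'s client]₃*.
*Samir₄*: the pronoun c-commands this R-expression → coindexation would violate Principle C on *Samir₄*.
*[Samir₄'s brother]₅*: the pronoun c-commands this R-expression → coindexation would violate Principle C on *[Samir₄'s brother]₅*.
*Diego₆*: the pronoun c-commands this R-expression → coindexation would violate Principle C on *Diego₆*.

none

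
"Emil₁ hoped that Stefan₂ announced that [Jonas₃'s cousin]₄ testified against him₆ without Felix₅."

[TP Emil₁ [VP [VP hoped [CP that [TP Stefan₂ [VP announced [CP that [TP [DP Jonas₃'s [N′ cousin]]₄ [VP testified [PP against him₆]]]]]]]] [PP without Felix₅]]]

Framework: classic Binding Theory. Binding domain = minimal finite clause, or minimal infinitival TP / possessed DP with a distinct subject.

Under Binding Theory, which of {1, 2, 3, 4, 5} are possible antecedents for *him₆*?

{1, 2, 3, 5}

*him* is a pronoun, so Principle B applies: it must be free in its binding domain.
Binding domain of *him₆*: the embedded TP, whose subject is [Jonas₃'s cousin]₄.
*Emil₁* c-commands the pronoun but from outside its binding domain, and is not c-commanded by it → coindexation permitted.
*Stefan₂* c-commands the pronoun but from outside its binding domain, and is not c-commanded by it → coindexation permitted.
*Jonas₃* and the pronoun do not c-command one another → neither Principle B nor Principle C is at stake; coindexation permitted.
*[Jonas₃'s cousin]₄* c-commands the pronoun within its binding domain → coindexation would violate Principle B.
*Felix₅* and the pronoun do not c-command one another → neither Principle B nor Principle C is at stake; coindexation permitted.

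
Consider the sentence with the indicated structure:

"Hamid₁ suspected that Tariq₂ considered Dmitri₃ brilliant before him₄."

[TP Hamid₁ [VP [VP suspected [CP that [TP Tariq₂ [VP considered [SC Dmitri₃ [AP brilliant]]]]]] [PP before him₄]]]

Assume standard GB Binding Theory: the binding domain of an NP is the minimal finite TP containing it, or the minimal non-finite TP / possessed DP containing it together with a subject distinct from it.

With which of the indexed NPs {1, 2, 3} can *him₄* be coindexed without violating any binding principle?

*him* is a pronoun, so Principle B applies: it must be free in its binding domain.
Binding domain of *him₄*: the matrix TP, whose subject is Hamid₁.
*Hamid₁* c-commands the pronoun within its binding domain → coindexation would violate Principle B.
*Tariq₂* and the pronoun do not c-command one another → neither Principle B nor Principle C is at stake; coindexation permitted.
*Dmitri₃* and the pronoun do not c-command one another → neither Principle B nor Principle C is at stake; coindexation permitted.

{2, 3}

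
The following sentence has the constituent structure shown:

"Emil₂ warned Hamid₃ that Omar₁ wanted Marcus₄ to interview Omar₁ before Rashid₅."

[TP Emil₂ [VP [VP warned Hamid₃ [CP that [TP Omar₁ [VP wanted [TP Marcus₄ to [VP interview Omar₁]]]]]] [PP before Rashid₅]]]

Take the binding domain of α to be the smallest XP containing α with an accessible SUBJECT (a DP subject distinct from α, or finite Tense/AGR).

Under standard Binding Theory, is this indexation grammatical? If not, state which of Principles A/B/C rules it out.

Principle C

The two coindexed NPs are *Omar₁* (the higher occurrence) and *Omar₁* (the lower occurrence).
*Omar₁* (the lower occurrence) is an R-expression. Principle C requires it to be free everywhere.
*Omar₁* (the higher occurrence) c-commands it and carries the same index.
The R-expression is bound → Principle C violation.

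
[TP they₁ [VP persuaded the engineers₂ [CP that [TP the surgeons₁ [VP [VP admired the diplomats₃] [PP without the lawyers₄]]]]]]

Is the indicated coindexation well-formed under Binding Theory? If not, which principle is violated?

Principle C

The two coindexed NPs are *they₁* and *the surgeons₁*.
*the surgeons₁* is an R-expression. Principle C requires it to be free everywhere.
*they₁* c-commands it and carries the same index.
The R-expression is bound → Principle C violation.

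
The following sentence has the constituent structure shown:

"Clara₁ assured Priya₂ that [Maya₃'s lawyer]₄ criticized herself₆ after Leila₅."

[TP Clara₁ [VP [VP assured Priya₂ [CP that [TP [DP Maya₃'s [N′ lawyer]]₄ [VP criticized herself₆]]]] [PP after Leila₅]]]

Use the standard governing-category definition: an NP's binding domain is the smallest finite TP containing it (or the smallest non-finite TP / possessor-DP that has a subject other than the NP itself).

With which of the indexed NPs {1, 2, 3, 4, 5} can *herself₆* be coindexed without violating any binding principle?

{4}

*herself* is an anaphor, so Principle A applies: it must be bound in its binding domain.
Binding domain of *herself₆*: the embedded TP, whose subject is [Maya₃'s lawyer]₄.
*Clara₁* c-commands the anaphor but is outside its binding domain → cannot satisfy Principle A.
*Priya₂* c-commands the anaphor but is outside its binding domain → cannot satisfy Principle A.
*Maya₃* does not c-command the anaphor → cannot bind it.
*[Maya₃'s lawyer]₄* c-commands the anaphor within its binding domain → licit binder.
*Leila₅* does not c-command the anaphor → cannot bind it.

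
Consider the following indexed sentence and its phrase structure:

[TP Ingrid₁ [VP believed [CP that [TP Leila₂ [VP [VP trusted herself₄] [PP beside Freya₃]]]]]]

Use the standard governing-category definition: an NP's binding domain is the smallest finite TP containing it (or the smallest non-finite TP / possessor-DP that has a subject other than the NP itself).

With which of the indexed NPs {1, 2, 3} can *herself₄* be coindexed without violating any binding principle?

{2}

*herself* is an anaphor, so Principle A applies: it must be bound in its binding domain.
Binding domain of *herself₄*: the embedded TP, whose subject is Leila₂.
*Ingrid₁* c-commands the anaphor but is outside its binding domain → cannot satisfy Principle A.
*Leila₂* c-commands the anaphor within its binding domain → licit binder.
*Freya₃* does not c-command the anaphor → cannot bind it.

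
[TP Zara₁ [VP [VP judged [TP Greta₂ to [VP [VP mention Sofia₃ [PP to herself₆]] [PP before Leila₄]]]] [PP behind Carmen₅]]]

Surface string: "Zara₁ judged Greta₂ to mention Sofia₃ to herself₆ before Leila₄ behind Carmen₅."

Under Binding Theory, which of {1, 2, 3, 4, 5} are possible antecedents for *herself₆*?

{2, 3}

*herself* is an anaphor, so Principle A applies: it must be bound in its binding domain.
Binding domain of *herself₆*: the embedded TP, whose subject is Greta₂.
*Zara₁* c-commands the anaphor but is outside its binding domain → cannot satisfy Principle A.
*Greta₂* c-commands the anaphor within its binding domain → licit binder.
*Sofia₃* c-commands the anaphor within its binding domain → licit binder.
*Leila₄* does not c-command the anaphor → cannot bind it.
*Carmen₅* does not c-command the anaphor → cannot bind it.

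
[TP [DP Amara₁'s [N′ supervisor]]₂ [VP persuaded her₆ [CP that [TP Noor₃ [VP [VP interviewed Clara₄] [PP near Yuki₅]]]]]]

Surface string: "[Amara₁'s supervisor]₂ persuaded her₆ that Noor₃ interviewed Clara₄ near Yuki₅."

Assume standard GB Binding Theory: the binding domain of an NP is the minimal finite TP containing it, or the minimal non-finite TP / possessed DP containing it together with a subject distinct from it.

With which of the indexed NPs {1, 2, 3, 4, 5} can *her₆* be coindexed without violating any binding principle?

{1}

*her* is a pronoun, so Principle B applies: it must be free in its binding domain.
Binding domain of *her₆*: the matrix TP, whose subject is [Amara₁'s supervisor]₂.
*Amara₁* and the pronoun do not c-command one another → neither Principle B nor Principle C is at stake; coindexation permitted.
*[Amara₁'s supervisor]₂* c-commands the pronoun within its binding domain → coindexation would violate Principle B.
*Noor₃*: the pronoun c-commands this R-expression → coindexation would violate Principle C on *Noor₃*.
*Clara₄*: the pronoun c-commands this R-expression → coindexation would violate Principle C on *Clara₄*.
*Yuki₅*: the pronoun c-commands this R-expression → coindexation would violate Principle C on *Yuki₅*.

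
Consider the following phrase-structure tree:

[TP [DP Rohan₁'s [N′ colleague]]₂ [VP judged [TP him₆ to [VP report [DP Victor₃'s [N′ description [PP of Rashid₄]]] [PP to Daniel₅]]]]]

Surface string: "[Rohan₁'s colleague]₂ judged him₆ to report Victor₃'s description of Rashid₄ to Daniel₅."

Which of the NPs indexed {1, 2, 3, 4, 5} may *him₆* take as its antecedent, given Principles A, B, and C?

*him* is a pronoun, so Principle B applies: it must be free in its binding domain.
Binding domain of *him₆*: the matrix TP, whose subject is [Rohan₁'s colleague]₂.
*Rohan₁* and the pronoun do not c-command one another → neither Principle B nor Principle C is at stake; coindexation permitted.
*[Rohan₁'s colleague]₂* c-commands the pronoun within its binding domain → coindexation would violate Principle B.
*Victor₃*: the pronoun c-commands this R-expression → coindexation would violate Principle C on *Victor₃*.
*Rashid₄*: the pronoun c-commands this R-expression → coindexation would violate Principle C on *Rashid₄*.
*Daniel₅*: the pronoun c-commands this R-expression → coindexation would violate Principle C on *Daniel₅*.

{1}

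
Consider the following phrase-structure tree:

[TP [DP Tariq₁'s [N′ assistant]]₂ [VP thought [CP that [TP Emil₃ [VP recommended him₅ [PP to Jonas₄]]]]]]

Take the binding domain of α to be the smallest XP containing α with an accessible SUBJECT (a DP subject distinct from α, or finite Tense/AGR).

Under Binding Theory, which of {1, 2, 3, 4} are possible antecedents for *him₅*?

*him* is a pronoun, so Principle B applies: it must be free in its binding domain.
Binding domain of *him₅*: the embedded TP, whose subject is Emil₃.
*Tariq₁* and the pronoun do not c-command one another → neither Principle B nor Principle C is at stake; coindexation permitted.
*[Tariq₁'s assistant]₂* c-commands the pronoun but from outside its binding domain, and is not c-commanded by it → coindexation permitted.
*Emil₃* c-commands the pronoun within its binding domain → coindexation would violate Principle B.
*Jonas₄*: the pronoun c-commands this R-expression → coindexation would violate Principle C on *Jonas₄*.

{1, 2}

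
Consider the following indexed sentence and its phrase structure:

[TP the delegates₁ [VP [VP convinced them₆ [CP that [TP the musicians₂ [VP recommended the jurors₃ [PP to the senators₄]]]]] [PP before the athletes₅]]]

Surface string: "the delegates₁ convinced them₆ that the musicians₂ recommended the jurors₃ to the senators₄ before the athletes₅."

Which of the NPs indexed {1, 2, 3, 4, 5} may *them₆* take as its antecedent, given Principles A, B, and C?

{5}

*them* is a pronoun, so Principle B applies: it must be free in its binding domain.
Binding domain of *them₆*: the matrix TP, whose subject is the delegates₁.
*the delegates₁* c-commands the pronoun within its binding domain → coindexation would violate Principle B.
*the musicians₂*: the pronoun c-commands this R-expression → coindexation would violate Principle C on *the musicians₂*.
*the jurors₃*: the pronoun c-commands this R-expression → coindexation would violate Principle C on *the jurors₃*.
*the senators₄*: the pronoun c-commands this R-expression → coindexation would violate Principle C on *the senators₄*.
*the athletes₅* and the pronoun do not c-command one another → neither Principle B nor Principle C is at stake; coindexation permitted.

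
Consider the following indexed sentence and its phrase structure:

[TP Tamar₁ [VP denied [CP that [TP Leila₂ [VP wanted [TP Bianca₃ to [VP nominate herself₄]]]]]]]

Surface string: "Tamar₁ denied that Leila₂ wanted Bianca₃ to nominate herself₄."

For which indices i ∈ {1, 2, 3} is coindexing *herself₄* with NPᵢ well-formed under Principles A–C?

*herself* is an anaphor, so Principle A applies: it must be bound in its binding domain.
Binding domain of *herself₄*: the embedded TP, whose subject is Bianca₃.
*Tamar₁* c-commands the anaphor but is outside its binding domain → cannot satisfy Principle A.
*Leila₂* c-commands the anaphor but is outside its binding domain → cannot satisfy Principle A.
*Bianca₃* c-commands the anaphor within its binding domain → licit binder.

{3}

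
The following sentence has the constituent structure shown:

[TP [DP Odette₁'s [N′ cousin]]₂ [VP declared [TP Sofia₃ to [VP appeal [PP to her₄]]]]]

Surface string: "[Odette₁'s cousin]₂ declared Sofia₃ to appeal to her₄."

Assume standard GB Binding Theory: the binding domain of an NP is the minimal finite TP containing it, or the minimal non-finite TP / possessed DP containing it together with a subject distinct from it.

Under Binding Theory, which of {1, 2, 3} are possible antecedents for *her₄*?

*her* is a pronoun, so Principle B applies: it must be free in its binding domain.
Binding domain of *her₄*: the embedded TP, whose subject is Sofia₃.
*Odette₁* and the pronoun do not c-command one another → neither Principle B nor Principle C is at stake; coindexation permitted.
*[Odette₁'s cousin]₂* c-commands the pronoun but from outside its binding domain, and is not c-commanded by it → coindexation permitted.
*Sofia₃* c-commands the pronoun within its binding domain → coindexation would violate Principle B.

{1, 2}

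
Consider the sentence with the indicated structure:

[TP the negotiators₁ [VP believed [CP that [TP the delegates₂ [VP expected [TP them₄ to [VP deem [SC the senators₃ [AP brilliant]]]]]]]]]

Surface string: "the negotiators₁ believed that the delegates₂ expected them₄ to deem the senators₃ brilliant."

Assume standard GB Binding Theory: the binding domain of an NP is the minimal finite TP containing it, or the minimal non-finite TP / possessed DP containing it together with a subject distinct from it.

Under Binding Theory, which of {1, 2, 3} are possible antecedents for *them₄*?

*them* is a pronoun, so Principle B applies: it must be free in its binding domain.
Binding domain of *them₄*: the embedded TP, whose subject is the delegates₂.
*the negotiators₁* c-commands the pronoun but from outside its binding domain, and is not c-commanded by it → coindexation permitted.
*the delegates₂* c-commands the pronoun within its binding domain → coindexation would violate Principle B.
*the senators₃*: the pronoun c-commands this R-expression → coindexation would violate Principle C on *the senators₃*.

{1}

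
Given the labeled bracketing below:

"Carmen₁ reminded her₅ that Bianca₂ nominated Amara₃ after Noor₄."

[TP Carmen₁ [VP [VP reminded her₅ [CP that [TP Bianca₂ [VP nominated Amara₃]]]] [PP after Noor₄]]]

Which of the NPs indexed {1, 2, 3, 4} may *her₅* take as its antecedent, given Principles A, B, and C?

*her* is a pronoun, so Principle B applies: it must be free in its binding domain.
Binding domain of *her₅*: the matrix TP, whose subject is Carmen₁.
*Carmen₁* c-commands the pronoun within its binding domain → coindexation would violate Principle B.
*Bianca₂*: the pronoun c-commands this R-expression → coindexation would violate Principle C on *Bianca₂*.
*Amara₃*: the pronoun c-commands this R-expression → coindexation would violate Principle C on *Amara₃*.
*Noor₄* and the pronoun do not c-command one another → neither Principle B nor Principle C is at stake; coindexation permitted.

{4}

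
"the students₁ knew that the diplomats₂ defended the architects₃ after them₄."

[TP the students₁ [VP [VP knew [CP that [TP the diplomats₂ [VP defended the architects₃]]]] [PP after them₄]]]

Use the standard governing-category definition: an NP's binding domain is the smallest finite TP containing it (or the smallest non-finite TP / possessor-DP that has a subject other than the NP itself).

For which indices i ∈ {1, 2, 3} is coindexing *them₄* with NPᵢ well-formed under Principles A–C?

*them* is a pronoun, so Principle B applies: it must be free in its binding domain.
Binding domain of *them₄*: the matrix TP, whose subject is the students₁.
*the students₁* c-commands the pronoun within its binding domain → coindexation would violate Principle B.
*the diplomats₂* and the pronoun do not c-command one another → neither Principle B nor Principle C is at stake; coindexation permitted.
*the architects₃* and the pronoun do not c-command one another → neither Principle B nor Principle C is at stake; coindexation permitted.

{2, 3}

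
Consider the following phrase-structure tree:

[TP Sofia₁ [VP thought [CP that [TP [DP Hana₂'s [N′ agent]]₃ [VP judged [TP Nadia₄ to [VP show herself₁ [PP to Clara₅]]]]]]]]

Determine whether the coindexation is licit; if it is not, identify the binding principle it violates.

Principle A

The two coindexed NPs are *Sofia₁* and *herself₁*.
*herself₁* is an anaphor. Principle A requires it to be bound within its binding domain — the embedded TP, whose subject is Nadia₄.
Within that domain it is c-commanded by *Nadia₄*, which does not share its index.
*Sofia₁* does c-command the anaphor, but from outside its binding domain.
The anaphor is unbound in its domain → Principle A violation.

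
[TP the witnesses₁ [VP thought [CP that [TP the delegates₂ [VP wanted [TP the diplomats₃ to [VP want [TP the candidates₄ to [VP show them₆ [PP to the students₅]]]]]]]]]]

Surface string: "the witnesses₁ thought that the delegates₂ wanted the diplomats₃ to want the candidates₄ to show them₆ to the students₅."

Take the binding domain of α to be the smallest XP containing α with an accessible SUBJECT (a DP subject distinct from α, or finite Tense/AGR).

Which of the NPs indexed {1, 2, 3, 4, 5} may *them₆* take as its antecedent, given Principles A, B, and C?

{1, 2, 3}

*them* is a pronoun, so Principle B applies: it must be free in its binding domain.
Binding domain of *them₆*: the embedded TP, whose subject is the candidates₄.
*the witnesses₁* c-commands the pronoun but from outside its binding domain, and is not c-commanded by it → coindexation permitted.
*the delegates₂* c-commands the pronoun but from outside its binding domain, and is not c-commanded by it → coindexation permitted.
*the diplomats₃* c-commands the pronoun but from outside its binding domain, and is not c-commanded by it → coindexation permitted.
*the candidates₄* c-commands the pronoun within its binding domain → coindexation would violate Principle B.
*the students₅*: the pronoun c-commands this R-expression → coindexation would violate Principle C on *the students₅*.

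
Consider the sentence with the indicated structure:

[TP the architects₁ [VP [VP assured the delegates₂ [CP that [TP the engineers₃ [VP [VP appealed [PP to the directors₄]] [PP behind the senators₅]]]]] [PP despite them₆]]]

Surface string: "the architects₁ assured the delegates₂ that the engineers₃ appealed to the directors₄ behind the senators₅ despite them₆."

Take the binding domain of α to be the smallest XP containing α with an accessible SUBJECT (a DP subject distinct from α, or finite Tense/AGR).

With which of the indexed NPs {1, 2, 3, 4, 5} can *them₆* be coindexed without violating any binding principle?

{2, 3, 4, 5}

*them* is a pronoun, so Principle B applies: it must be free in its binding domain.
Binding domain of *them₆*: the matrix TP, whose subject is the architects₁.
*the architects₁* c-commands the pronoun within its binding domain → coindexation would violate Principle B.
*the delegates₂* and the pronoun do not c-command one another → neither Principle B nor Principle C is at stake; coindexation permitted.
*the engineers₃* and the pronoun do not c-command one another → neither Principle B nor Principle C is at stake; coindexation permitted.
*the directors₄* and the pronoun do not c-command one another → neither Principle B nor Principle C is at stake; coindexation permitted.
*the senators₅* and the pronoun do not c-command one another → neither Principle B nor Principle C is at stake; coindexation permitted.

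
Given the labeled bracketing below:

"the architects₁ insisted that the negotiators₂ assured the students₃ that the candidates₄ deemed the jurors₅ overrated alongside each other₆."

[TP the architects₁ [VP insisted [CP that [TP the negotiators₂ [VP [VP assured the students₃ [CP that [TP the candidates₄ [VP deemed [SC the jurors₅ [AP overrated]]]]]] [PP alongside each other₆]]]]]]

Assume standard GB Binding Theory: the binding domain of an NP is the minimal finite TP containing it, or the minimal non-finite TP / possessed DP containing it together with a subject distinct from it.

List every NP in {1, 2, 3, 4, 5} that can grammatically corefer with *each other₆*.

*each other* is an anaphor, so Principle A applies: it must be bound in its binding domain.
Binding domain of *each other₆*: the embedded TP, whose subject is the negotiators₂.
*the architects₁* c-commands the anaphor but is outside its binding domain → cannot satisfy Principle A.
*the negotiators₂* c-commands the anaphor within its binding domain → licit binder.
*the students₃* does not c-command the anaphor → cannot bind it.
*the candidates₄* does not c-command the anaphor → cannot bind it.
*the jurors₅* does not c-command the anaphor → cannot bind it.

{2}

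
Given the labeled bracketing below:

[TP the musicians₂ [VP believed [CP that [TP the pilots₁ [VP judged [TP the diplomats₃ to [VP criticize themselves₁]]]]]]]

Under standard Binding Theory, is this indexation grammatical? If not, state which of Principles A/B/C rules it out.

Principle A

The two coindexed NPs are *the pilots₁* and *themselves₁*.
*themselves₁* is an anaphor. Principle A requires it to be bound within its binding domain — the embedded TP, whose subject is the diplomats₃.
Within that domain it is c-commanded by *the diplomats₃*, which does not share its index.
*the pilots₁* does c-command the anaphor, but from outside its binding domain.
The anaphor is unbound in its domain → Principle A violation.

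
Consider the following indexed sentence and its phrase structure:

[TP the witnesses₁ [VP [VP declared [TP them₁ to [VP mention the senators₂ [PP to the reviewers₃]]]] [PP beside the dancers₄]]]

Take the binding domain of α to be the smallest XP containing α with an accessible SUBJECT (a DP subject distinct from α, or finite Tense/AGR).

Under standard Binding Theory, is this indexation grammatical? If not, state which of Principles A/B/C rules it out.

Principle B

The two coindexed NPs are *the witnesses₁* and *them₁*.
*them₁* is a pronoun. Its binding domain is the matrix TP, whose subject is the witnesses₁.
*the witnesses₁* c-commands it within that domain and carries the same index.
The pronoun is locally bound → Principle B violation.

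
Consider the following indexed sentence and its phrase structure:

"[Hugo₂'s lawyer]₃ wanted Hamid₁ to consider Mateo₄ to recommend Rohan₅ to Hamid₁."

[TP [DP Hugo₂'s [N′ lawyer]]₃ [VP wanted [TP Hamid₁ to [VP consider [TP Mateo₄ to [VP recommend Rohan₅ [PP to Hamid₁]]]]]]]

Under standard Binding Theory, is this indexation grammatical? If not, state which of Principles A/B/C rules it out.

The two coindexed NPs are *Hamid₁* (the lower occurrence) and *Hamid₁* (the higher occurrence).
*Hamid₁* (the lower occurrence) is an R-expression. Principle C requires it to be free everywhere.
*Hamid₁* (the higher occurrence) c-commands it and carries the same index.
The R-expression is bound → Principle C violation.

Principle C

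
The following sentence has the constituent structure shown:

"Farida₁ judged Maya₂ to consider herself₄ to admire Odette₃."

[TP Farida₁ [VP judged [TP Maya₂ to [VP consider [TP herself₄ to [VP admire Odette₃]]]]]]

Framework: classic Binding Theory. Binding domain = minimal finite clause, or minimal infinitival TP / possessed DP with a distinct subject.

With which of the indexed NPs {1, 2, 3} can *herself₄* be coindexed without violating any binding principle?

{2}

*herself* is an anaphor, so Principle A applies: it must be bound in its binding domain.
Binding domain of *herself₄*: the embedded TP, whose subject is Maya₂.
*Farida₁* c-commands the anaphor but is outside its binding domain → cannot satisfy Principle A.
*Maya₂* c-commands the anaphor within its binding domain → licit binder.
*Odette₃* does not c-command the anaphor → cannot bind it.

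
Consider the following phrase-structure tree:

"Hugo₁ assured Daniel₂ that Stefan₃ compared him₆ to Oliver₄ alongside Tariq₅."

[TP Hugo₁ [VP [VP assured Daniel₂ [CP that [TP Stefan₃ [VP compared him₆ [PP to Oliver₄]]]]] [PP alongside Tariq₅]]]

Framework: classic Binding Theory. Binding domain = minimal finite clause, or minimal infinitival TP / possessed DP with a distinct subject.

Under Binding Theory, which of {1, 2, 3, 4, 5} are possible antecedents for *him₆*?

{1, 2, 5}

*him* is a pronoun, so Principle B applies: it must be free in its binding domain.
Binding domain of *him₆*: the embedded TP, whose subject is Stefan₃.
*Hugo₁* c-commands the pronoun but from outside its binding domain, and is not c-commanded by it → coindexation permitted.
*Daniel₂* c-commands the pronoun but from outside its binding domain, and is not c-commanded by it → coindexation permitted.
*Stefan₃* c-commands the pronoun within its binding domain → coindexation would violate Principle B.
*Oliver₄*: the pronoun c-commands this R-expression → coindexation would violate Principle C on *Oliver₄*.
*Tariq₅* and the pronoun do not c-command one another → neither Principle B nor Principle C is at stake; coindexation permitted.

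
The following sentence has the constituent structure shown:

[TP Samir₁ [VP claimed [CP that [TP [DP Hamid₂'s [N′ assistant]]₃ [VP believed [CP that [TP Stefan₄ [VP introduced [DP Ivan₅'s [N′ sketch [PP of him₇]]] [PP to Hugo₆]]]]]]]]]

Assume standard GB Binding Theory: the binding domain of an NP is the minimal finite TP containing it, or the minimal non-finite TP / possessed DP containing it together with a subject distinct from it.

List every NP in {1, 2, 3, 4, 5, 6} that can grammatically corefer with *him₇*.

{1, 2, 3, 4, 6}

*him* is a pronoun, so Principle B applies: it must be free in its binding domain.
Binding domain of *him₇*: the possessed DP, whose subject is Ivan₅.
*Samir₁* c-commands the pronoun but from outside its binding domain, and is not c-commanded by it → coindexation permitted.
*Hamid₂* and the pronoun do not c-command one another → neither Principle B nor Principle C is at stake; coindexation permitted.
*[Hamid₂'s assistant]₃* c-commands the pronoun but from outside its binding domain, and is not c-commanded by it → coindexation permitted.
*Stefan₄* c-commands the pronoun but from outside its binding domain, and is not c-commanded by it → coindexation permitted.
*Ivan₅* c-commands the pronoun within its binding domain → coindexation would violate Principle B.
*Hugo₆* and the pronoun do not c-command one another → neither Principle B nor Principle C is at stake; coindexation permitted.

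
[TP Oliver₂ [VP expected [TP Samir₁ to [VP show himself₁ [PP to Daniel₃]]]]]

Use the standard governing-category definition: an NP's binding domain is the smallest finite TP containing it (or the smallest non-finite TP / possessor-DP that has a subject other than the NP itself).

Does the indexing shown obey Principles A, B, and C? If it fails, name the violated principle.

The two coindexed NPs are *Samir₁* and *himself₁*.
*himself₁* is an anaphor; its binding domain is the embedded TP, whose subject is Samir₁. *Samir₁* c-commands it within that domain and shares its index, so Principle A is satisfied.
*Samir₁* is an R-expression; *himself₁* does not c-command it, and no other NP shares its index, so Principle C is satisfied.
All principles are respected.

grammatical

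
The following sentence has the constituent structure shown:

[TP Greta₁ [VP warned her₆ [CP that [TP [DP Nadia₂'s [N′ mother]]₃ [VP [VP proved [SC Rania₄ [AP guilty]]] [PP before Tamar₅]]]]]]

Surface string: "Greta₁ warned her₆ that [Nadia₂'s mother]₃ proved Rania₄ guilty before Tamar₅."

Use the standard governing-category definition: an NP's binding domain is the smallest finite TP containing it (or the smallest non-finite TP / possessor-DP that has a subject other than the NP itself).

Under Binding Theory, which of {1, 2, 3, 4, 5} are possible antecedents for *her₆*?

*her* is a pronoun, so Principle B applies: it must be free in its binding domain.
Binding domain of *her₆*: the matrix TP, whose subject is Greta₁.
*Greta₁* c-commands the pronoun within its binding domain → coindexation would violate Principle B.
*Nadia₂*: the pronoun c-commands this R-expression → coindexation would violate Principle C on *Nadia₂*.
*[Nadia₂'s mother]₃*: the pronoun c-commands this R-expression → coindexation would violate Principle C on *[Nadia₂'s mother]₃*.
*Rania₄*: the pronoun c-commands this R-expression → coindexation would violate Principle C on *Rania₄*.
*Tamar₅*: the pronoun c-commands this R-expression → coindexation would violate Principle C on *Tamar₅*.

none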